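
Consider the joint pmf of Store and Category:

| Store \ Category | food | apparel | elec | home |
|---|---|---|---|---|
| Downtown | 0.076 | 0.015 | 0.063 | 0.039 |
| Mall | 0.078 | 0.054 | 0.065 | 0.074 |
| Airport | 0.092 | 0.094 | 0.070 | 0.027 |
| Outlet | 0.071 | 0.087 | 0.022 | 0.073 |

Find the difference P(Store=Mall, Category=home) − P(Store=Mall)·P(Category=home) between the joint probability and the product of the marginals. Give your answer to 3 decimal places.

0.016

P(Store=Mall) = 0.078 + 0.054 + 0.065 + 0.074 = 0.271.
P(Category=home) = 0.039 + 0.074 + 0.027 + 0.073 = 0.213.
P(Store=Mall, Category=home) − P(Store=Mall)P(Category=home) = 0.074 − 0.271×0.213 = 0.016.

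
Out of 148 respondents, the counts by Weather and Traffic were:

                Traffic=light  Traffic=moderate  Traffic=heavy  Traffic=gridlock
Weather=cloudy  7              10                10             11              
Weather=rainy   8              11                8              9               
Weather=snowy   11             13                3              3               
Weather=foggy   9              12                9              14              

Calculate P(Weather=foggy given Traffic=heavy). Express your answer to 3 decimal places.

Total with Traffic=heavy: 10 + 8 + 3 + 9 = 30.
P(Weather=foggy | Traffic=heavy) = 9/30 = 0.300.

0.300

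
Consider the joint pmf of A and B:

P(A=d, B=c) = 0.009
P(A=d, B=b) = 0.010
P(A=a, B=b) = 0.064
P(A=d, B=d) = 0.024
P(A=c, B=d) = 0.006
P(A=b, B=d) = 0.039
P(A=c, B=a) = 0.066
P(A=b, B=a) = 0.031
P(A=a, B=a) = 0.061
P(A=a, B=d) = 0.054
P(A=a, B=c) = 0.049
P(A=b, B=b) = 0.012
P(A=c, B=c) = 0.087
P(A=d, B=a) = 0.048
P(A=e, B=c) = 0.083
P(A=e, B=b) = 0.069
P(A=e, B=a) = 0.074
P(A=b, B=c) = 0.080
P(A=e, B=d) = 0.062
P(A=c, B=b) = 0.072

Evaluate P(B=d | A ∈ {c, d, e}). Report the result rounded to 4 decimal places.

P(A=c) = 0.066 + 0.072 + 0.087 + 0.006 = 0.231.
P(A=d) = 0.048 + 0.010 + 0.009 + 0.024 = 0.091.
P(A=e) = 0.074 + 0.069 + 0.083 + 0.062 = 0.288.
P(A ∈ {c, d, e}) = 0.231 + 0.091 + 0.288 = 0.610; P(B=d, A ∈ {c, d, e}) = 0.006 + 0.024 + 0.062 = 0.092.
P(B=d | A ∈ {c, d, e}) = 0.092/0.610 = 0.1508.

0.1508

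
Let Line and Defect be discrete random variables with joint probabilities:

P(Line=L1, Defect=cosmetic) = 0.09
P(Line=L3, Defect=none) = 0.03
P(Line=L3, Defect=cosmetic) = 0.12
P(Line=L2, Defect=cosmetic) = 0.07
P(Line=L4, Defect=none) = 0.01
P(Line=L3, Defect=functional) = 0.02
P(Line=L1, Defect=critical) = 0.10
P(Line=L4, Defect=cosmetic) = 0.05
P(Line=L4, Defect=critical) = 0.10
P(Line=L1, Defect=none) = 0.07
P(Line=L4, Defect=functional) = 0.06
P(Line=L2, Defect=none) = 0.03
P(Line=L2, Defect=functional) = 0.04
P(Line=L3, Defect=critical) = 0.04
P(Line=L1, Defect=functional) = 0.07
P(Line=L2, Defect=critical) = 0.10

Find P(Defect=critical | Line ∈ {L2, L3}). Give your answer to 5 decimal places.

0.31111

P(Line=L2) = 0.03 + 0.07 + 0.04 + 0.10 = 0.24.
P(Line=L3) = 0.03 + 0.12 + 0.02 + 0.04 = 0.21.
P(Line ∈ {L2, L3}) = 0.24 + 0.21 = 0.45; P(Defect=critical, Line ∈ {L2, L3}) = 0.10 + 0.04 = 0.14.
P(Defect=critical | Line ∈ {L2, L3}) = 0.14/0.45 = 0.31111.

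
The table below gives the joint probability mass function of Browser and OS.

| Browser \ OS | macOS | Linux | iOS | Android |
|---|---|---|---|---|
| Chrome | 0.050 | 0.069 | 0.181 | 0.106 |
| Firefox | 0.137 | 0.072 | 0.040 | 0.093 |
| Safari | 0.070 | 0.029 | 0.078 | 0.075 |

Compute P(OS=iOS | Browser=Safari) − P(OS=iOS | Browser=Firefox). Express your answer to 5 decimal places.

P(Browser=Safari) = 0.070 + 0.029 + 0.078 + 0.075 = 0.252; P(OS=iOS | Browser=Safari) = 0.078/0.252 = 0.309524.
P(Browser=Firefox) = 0.137 + 0.072 + 0.040 + 0.093 = 0.342; P(OS=iOS | Browser=Firefox) = 0.040/0.342 = 0.116959.
Difference = 0.19256.

0.19256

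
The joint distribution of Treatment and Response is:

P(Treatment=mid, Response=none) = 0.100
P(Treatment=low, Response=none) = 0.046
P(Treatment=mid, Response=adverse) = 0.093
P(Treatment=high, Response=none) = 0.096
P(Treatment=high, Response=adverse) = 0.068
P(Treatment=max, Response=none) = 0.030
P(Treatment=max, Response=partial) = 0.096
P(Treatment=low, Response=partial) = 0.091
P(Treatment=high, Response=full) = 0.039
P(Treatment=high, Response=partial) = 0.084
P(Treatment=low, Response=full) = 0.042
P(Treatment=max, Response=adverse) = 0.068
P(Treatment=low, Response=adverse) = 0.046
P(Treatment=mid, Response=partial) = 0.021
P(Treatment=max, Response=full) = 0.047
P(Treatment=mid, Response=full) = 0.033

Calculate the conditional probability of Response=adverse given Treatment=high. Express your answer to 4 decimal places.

P(Treatment=high) = 0.096 + 0.084 + 0.039 + 0.068 = 0.287.
P(Response=adverse | Treatment=high) = 0.068/0.287 = 0.2369.

0.2369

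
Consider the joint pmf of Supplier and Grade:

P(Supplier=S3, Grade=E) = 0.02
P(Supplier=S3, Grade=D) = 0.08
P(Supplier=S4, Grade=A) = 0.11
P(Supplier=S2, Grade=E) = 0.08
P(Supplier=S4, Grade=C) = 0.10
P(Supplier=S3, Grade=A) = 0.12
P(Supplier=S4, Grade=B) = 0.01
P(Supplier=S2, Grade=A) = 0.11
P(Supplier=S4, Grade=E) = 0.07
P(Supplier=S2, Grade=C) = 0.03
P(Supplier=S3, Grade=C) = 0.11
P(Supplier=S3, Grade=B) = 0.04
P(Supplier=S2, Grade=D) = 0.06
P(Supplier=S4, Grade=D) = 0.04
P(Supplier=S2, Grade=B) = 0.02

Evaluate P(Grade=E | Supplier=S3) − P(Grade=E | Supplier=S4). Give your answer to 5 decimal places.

P(Supplier=S3) = 0.12 + 0.04 + 0.11 + 0.08 + 0.02 = 0.37; P(Grade=E | Supplier=S3) = 0.02/0.37 = 0.054054.
P(Supplier=S4) = 0.11 + 0.01 + 0.10 + 0.04 + 0.07 = 0.33; P(Grade=E | Supplier=S4) = 0.07/0.33 = 0.212121.
Difference = -0.15807.

-0.15807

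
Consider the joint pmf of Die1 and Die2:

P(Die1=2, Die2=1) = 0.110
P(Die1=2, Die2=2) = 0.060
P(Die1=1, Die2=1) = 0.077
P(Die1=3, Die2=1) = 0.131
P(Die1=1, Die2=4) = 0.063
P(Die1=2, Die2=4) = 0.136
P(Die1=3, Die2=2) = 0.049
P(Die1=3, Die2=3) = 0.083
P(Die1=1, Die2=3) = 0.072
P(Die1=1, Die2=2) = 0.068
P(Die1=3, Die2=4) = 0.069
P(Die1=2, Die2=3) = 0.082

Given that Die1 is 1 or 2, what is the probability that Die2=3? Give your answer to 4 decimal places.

P(Die1=1) = 0.077 + 0.068 + 0.072 + 0.063 = 0.280.
P(Die1=2) = 0.110 + 0.060 + 0.082 + 0.136 = 0.388.
P(Die1 ∈ {1, 2}) = 0.280 + 0.388 = 0.668; P(Die2=3, Die1 ∈ {1, 2}) = 0.072 + 0.082 = 0.154.
P(Die2=3 | Die1 ∈ {1, 2}) = 0.154/0.668 = 0.2305.

0.2305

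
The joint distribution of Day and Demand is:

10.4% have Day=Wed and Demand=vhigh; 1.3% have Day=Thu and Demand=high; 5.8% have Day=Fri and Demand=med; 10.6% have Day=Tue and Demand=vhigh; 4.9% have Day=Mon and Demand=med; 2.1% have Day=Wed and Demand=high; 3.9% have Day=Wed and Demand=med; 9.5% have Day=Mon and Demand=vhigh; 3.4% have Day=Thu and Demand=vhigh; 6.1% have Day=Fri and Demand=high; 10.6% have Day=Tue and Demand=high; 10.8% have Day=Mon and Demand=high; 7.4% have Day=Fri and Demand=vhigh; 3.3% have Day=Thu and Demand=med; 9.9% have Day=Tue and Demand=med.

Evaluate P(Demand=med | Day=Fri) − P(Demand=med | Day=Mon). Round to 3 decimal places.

0.106

P(Day=Fri) = 0.058 + 0.061 + 0.074 = 0.193; P(Demand=med | Day=Fri) = 0.058/0.193 = 0.3005.
P(Day=Mon) = 0.049 + 0.108 + 0.095 = 0.252; P(Demand=med | Day=Mon) = 0.049/0.252 = 0.1944.
Difference = 0.106.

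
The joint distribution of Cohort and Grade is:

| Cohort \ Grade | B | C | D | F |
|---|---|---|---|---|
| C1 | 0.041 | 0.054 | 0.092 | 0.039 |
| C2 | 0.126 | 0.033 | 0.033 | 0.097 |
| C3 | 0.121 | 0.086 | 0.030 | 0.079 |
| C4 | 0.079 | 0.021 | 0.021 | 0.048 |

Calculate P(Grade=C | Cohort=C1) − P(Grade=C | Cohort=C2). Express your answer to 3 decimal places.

P(Cohort=C1) = 0.041 + 0.054 + 0.092 + 0.039 = 0.226; P(Grade=C | Cohort=C1) = 0.054/0.226 = 0.2389.
P(Cohort=C2) = 0.126 + 0.033 + 0.033 + 0.097 = 0.289; P(Grade=C | Cohort=C2) = 0.033/0.289 = 0.1142.
Difference = 0.125.

0.125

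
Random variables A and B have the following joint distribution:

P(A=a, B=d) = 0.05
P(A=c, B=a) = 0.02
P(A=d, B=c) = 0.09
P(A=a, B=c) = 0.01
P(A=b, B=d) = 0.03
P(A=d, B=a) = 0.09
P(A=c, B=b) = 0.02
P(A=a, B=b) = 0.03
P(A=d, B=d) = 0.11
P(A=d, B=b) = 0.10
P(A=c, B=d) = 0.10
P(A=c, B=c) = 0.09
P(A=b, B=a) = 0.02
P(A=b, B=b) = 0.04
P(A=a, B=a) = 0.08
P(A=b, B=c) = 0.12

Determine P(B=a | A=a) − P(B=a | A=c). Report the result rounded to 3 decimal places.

P(A=a) = 0.08 + 0.03 + 0.01 + 0.05 = 0.17; P(B=a | A=a) = 0.08/0.17 = 0.4706.
P(A=c) = 0.02 + 0.02 + 0.09 + 0.10 = 0.23; P(B=a | A=c) = 0.02/0.23 = 0.0870.
Difference = 0.384.

0.384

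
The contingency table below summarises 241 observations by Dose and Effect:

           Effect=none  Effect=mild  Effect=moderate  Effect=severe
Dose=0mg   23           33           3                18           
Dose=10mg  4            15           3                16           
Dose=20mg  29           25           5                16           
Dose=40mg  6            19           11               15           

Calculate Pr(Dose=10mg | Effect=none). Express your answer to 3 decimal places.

0.065

Total with Effect=none: 23 + 4 + 29 + 6 = 62.
P(Dose=10mg | Effect=none) = 4/62 = 0.065.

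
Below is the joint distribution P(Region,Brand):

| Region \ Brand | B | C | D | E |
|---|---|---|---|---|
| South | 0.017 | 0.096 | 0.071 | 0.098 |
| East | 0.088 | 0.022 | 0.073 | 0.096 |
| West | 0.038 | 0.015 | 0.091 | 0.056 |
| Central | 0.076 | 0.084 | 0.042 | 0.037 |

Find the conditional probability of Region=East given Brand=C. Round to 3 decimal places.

0.101

P(Brand=C) = 0.096 + 0.022 + 0.015 + 0.084 = 0.217.
P(Region=East | Brand=C) = 0.022/0.217 = 0.101.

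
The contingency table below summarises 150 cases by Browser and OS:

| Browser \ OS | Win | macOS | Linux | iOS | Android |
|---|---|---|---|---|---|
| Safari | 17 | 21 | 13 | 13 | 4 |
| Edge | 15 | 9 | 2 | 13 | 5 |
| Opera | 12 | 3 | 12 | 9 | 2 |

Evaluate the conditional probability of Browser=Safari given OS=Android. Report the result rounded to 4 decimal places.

0.3636

Total with OS=Android: 4 + 5 + 2 = 11.
P(Browser=Safari | OS=Android) = 4/11 = 0.3636.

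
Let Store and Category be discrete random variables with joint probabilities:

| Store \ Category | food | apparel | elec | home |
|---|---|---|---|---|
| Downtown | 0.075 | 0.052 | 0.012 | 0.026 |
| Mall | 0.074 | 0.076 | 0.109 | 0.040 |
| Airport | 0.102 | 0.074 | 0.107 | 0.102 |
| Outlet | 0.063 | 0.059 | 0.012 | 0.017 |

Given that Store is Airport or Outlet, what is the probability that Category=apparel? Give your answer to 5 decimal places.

0.24813

P(Store=Airport) = 0.102 + 0.074 + 0.107 + 0.102 = 0.385.
P(Store=Outlet) = 0.063 + 0.059 + 0.012 + 0.017 = 0.151.
P(Store ∈ {Airport, Outlet}) = 0.385 + 0.151 = 0.536; P(Category=apparel, Store ∈ {Airport, Outlet}) = 0.074 + 0.059 = 0.133.
P(Category=apparel | Store ∈ {Airport, Outlet}) = 0.133/0.536 = 0.24813.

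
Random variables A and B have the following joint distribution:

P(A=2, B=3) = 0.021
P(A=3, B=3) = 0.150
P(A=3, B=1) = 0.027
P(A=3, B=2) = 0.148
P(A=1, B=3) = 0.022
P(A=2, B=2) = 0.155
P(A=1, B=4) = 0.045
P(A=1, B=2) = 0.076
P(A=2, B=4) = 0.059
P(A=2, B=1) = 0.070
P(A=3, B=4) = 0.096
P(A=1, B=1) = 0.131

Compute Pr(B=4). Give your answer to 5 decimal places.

0.20000

P(B=4) = 0.045 + 0.059 + 0.096 = 0.200.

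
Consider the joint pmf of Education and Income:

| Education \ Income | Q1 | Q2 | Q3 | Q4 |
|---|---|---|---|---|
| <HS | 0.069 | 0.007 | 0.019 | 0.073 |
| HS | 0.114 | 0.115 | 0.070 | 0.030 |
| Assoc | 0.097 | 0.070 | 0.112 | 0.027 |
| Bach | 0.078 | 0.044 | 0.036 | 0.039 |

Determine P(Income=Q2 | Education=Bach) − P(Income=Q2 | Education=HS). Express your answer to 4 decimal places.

P(Education=Bach) = 0.078 + 0.044 + 0.036 + 0.039 = 0.197; P(Income=Q2 | Education=Bach) = 0.044/0.197 = 0.22335.
P(Education=HS) = 0.114 + 0.115 + 0.070 + 0.030 = 0.329; P(Income=Q2 | Education=HS) = 0.115/0.329 = 0.34954.
Difference = -0.1262.

-0.1262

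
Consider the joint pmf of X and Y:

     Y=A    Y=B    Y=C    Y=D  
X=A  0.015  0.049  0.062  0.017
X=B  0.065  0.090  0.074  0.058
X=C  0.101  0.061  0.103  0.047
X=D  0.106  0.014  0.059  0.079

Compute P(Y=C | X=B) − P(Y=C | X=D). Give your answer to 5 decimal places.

P(X=B) = 0.065 + 0.090 + 0.074 + 0.058 = 0.287; P(Y=C | X=B) = 0.074/0.287 = 0.257840.
P(X=D) = 0.106 + 0.014 + 0.059 + 0.079 = 0.258; P(Y=C | X=D) = 0.059/0.258 = 0.228682.
Difference = 0.02916.

0.02916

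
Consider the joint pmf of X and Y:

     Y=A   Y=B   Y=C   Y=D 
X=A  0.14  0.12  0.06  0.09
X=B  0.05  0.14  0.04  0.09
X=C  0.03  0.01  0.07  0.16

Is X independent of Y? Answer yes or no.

P(X=C) = 0.27 and P(Y=D) = 0.34, so their product is 0.0918, but P(X=C, Y=D) = 0.16. Since these differ, X and Y are not independent.

no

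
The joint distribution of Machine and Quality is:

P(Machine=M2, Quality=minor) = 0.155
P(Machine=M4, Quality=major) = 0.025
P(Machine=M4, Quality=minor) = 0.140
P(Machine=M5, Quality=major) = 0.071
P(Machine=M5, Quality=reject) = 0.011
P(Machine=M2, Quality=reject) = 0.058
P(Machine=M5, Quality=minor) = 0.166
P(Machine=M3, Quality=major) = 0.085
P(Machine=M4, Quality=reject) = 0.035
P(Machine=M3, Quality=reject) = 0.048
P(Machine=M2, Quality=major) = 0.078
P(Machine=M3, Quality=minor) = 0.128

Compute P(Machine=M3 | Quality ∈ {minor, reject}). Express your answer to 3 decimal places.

P(Quality=minor) = 0.155 + 0.128 + 0.140 + 0.166 = 0.589.
P(Quality=reject) = 0.058 + 0.048 + 0.035 + 0.011 = 0.152.
P(Quality ∈ {minor, reject}) = 0.589 + 0.152 = 0.741; P(Machine=M3, Quality ∈ {minor, reject}) = 0.128 + 0.048 = 0.176.
P(Machine=M3 | Quality ∈ {minor, reject}) = 0.176/0.741 = 0.238.

0.238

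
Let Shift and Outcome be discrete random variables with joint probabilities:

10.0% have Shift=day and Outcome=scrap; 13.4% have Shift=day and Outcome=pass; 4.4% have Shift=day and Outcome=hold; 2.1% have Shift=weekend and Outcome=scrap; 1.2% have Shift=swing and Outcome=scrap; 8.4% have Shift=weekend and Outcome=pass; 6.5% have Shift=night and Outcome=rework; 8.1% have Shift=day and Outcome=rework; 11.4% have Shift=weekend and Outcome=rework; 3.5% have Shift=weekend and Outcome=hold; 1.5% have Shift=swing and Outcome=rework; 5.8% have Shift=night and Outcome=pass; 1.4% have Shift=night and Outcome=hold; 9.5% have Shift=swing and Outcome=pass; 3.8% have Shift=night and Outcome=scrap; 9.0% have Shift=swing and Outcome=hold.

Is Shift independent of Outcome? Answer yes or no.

no

P(Shift=swing) = 0.212 and P(Outcome=hold) = 0.183, so their product is 0.03880, but P(Shift=swing, Outcome=hold) = 0.090. Since these differ, Shift and Outcome are not independent.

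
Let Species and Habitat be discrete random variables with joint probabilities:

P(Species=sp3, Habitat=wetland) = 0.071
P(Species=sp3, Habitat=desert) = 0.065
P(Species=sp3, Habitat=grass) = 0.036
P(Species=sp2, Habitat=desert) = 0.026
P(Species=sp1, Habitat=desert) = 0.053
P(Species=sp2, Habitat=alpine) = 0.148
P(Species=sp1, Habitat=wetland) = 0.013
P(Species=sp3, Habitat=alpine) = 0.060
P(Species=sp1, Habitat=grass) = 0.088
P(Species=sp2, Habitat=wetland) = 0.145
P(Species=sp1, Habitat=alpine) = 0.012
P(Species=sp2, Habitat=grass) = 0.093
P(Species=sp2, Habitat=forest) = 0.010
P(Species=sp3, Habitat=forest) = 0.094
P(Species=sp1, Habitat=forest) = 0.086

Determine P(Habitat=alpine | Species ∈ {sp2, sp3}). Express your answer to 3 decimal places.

0.278

P(Species=sp2) = 0.010 + 0.093 + 0.145 + 0.026 + 0.148 = 0.422.
P(Species=sp3) = 0.094 + 0.036 + 0.071 + 0.065 + 0.060 = 0.326.
P(Species ∈ {sp2, sp3}) = 0.422 + 0.326 = 0.748; P(Habitat=alpine, Species ∈ {sp2, sp3}) = 0.148 + 0.060 = 0.208.
P(Habitat=alpine | Species ∈ {sp2, sp3}) = 0.208/0.748 = 0.278.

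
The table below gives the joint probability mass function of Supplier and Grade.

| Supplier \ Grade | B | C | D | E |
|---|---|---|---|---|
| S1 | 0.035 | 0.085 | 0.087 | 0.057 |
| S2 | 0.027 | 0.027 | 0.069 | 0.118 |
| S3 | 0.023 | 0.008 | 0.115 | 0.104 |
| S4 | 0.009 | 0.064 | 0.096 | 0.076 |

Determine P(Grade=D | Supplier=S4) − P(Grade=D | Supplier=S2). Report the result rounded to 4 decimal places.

0.1055

P(Supplier=S4) = 0.009 + 0.064 + 0.096 + 0.076 = 0.245; P(Grade=D | Supplier=S4) = 0.096/0.245 = 0.39184.
P(Supplier=S2) = 0.027 + 0.027 + 0.069 + 0.118 = 0.241; P(Grade=D | Supplier=S2) = 0.069/0.241 = 0.28631.
Difference = 0.1055.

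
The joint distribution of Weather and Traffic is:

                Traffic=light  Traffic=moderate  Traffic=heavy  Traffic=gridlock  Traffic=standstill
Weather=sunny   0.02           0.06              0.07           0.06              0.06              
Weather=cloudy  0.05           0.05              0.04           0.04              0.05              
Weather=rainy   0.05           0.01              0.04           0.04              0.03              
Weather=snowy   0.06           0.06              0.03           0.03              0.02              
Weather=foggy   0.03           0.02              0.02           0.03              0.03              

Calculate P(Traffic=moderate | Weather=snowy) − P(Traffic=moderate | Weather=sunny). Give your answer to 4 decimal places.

P(Weather=snowy) = 0.06 + 0.06 + 0.03 + 0.03 + 0.02 = 0.20; P(Traffic=moderate | Weather=snowy) = 0.06/0.20 = 0.30000.
P(Weather=sunny) = 0.02 + 0.06 + 0.07 + 0.06 + 0.06 = 0.27; P(Traffic=moderate | Weather=sunny) = 0.06/0.27 = 0.22222.
Difference = 0.0778.

0.0778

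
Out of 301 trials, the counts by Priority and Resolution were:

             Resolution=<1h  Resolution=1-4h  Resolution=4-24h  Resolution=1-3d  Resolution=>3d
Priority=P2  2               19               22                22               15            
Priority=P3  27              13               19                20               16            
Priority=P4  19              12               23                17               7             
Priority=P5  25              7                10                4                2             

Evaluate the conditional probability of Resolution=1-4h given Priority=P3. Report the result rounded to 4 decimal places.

Total with Priority=P3: 27 + 13 + 19 + 20 + 16 = 95.
P(Resolution=1-4h | Priority=P3) = 13/95 = 0.1368.

0.1368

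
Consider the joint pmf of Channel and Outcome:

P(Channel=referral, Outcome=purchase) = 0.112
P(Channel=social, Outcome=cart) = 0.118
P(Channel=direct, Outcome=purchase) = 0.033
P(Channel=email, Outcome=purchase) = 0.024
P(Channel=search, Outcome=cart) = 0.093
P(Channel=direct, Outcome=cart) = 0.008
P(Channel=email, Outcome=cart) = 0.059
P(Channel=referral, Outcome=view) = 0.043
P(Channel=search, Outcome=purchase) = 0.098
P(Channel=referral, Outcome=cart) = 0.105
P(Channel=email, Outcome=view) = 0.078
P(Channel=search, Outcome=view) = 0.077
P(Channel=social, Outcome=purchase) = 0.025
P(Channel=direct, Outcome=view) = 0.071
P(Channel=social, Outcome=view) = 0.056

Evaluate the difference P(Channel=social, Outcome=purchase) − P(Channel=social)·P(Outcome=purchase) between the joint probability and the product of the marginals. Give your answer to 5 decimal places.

P(Channel=social) = 0.056 + 0.118 + 0.025 = 0.199.
P(Outcome=purchase) = 0.024 + 0.098 + 0.025 + 0.033 + 0.112 = 0.292.
P(Channel=social, Outcome=purchase) − P(Channel=social)P(Outcome=purchase) = 0.025 − 0.199×0.292 = -0.03311.

-0.03311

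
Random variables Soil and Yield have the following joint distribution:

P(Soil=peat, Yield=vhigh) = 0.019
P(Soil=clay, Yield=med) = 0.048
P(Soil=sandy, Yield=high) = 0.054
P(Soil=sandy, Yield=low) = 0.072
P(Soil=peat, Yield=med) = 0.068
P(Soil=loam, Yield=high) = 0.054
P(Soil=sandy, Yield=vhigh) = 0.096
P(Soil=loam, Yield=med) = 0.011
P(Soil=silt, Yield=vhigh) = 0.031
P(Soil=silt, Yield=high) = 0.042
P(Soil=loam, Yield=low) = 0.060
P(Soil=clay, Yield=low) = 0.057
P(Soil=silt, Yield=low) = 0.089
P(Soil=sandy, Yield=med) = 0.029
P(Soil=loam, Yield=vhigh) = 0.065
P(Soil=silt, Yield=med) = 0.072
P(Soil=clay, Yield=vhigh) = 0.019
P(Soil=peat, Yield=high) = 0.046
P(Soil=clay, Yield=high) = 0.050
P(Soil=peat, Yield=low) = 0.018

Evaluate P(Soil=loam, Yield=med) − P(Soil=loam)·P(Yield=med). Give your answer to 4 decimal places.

-0.0323

P(Soil=loam) = 0.060 + 0.011 + 0.054 + 0.065 = 0.190.
P(Yield=med) = 0.029 + 0.011 + 0.048 + 0.072 + 0.068 = 0.228.
P(Soil=loam, Yield=med) − P(Soil=loam)P(Yield=med) = 0.011 − 0.190×0.228 = -0.0323.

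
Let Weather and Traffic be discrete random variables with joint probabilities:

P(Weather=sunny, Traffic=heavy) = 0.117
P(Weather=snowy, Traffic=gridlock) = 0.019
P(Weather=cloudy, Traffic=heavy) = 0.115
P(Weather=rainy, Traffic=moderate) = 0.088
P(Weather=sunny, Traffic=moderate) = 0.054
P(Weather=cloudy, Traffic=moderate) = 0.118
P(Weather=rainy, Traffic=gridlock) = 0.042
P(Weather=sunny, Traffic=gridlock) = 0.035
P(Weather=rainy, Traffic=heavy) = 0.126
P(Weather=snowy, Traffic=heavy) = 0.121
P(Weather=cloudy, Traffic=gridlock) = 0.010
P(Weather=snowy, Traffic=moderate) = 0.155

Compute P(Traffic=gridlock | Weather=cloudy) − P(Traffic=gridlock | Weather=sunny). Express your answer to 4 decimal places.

-0.1288

P(Weather=cloudy) = 0.118 + 0.115 + 0.010 = 0.243; P(Traffic=gridlock | Weather=cloudy) = 0.010/0.243 = 0.04115.
P(Weather=sunny) = 0.054 + 0.117 + 0.035 = 0.206; P(Traffic=gridlock | Weather=sunny) = 0.035/0.206 = 0.16990.
Difference = -0.1288.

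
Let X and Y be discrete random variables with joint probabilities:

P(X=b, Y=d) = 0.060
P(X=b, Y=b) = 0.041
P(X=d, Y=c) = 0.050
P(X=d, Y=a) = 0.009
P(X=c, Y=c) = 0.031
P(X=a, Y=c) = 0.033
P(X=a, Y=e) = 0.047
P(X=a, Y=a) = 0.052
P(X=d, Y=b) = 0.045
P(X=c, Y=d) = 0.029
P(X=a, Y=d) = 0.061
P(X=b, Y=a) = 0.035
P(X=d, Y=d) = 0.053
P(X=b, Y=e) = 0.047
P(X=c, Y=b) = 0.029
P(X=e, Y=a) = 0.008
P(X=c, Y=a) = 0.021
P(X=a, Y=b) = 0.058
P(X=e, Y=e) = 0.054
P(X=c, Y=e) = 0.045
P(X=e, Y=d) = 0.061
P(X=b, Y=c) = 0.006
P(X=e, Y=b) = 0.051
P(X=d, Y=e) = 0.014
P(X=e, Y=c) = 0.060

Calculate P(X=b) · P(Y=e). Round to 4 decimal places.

0.0391

P(X=b) = 0.035 + 0.041 + 0.006 + 0.060 + 0.047 = 0.189.
P(Y=e) = 0.047 + 0.047 + 0.045 + 0.014 + 0.054 = 0.207.
Product: 0.189 × 0.207 = 0.0391.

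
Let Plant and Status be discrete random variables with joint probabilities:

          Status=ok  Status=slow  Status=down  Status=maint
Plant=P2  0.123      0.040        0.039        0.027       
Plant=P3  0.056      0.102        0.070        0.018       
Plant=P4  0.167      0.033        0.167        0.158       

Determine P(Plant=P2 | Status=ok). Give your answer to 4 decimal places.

P(Status=ok) = 0.123 + 0.056 + 0.167 = 0.346.
P(Plant=P2 | Status=ok) = 0.123/0.346 = 0.3555.

0.3555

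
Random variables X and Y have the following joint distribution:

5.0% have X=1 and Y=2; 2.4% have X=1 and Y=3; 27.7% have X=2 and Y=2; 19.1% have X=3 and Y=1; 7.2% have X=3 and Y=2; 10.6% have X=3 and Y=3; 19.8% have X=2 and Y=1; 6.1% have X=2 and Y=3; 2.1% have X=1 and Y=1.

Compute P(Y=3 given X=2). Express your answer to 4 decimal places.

P(X=2) = 0.198 + 0.277 + 0.061 = 0.536.
P(Y=3 | X=2) = 0.061/0.536 = 0.1138.

0.1138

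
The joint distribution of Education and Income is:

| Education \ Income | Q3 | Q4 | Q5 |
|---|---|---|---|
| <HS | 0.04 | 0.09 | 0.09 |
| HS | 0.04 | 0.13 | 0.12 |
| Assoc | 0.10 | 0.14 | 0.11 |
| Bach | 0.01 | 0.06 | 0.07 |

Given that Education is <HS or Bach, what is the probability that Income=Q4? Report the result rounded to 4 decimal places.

0.4167

P(Education=<HS) = 0.04 + 0.09 + 0.09 = 0.22.
P(Education=Bach) = 0.01 + 0.06 + 0.07 = 0.14.
P(Education ∈ {<HS, Bach}) = 0.22 + 0.14 = 0.36; P(Income=Q4, Education ∈ {<HS, Bach}) = 0.09 + 0.06 = 0.15.
P(Income=Q4 | Education ∈ {<HS, Bach}) = 0.15/0.36 = 0.4167.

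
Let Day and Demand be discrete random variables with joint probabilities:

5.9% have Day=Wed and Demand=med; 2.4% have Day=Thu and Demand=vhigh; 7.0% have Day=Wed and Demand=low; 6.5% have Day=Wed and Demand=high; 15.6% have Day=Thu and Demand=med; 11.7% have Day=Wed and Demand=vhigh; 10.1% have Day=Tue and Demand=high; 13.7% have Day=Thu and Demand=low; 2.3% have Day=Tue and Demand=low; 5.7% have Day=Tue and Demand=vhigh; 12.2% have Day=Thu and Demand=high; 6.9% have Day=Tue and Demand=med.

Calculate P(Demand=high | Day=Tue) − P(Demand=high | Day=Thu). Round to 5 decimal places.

P(Day=Tue) = 0.023 + 0.069 + 0.101 + 0.057 = 0.250; P(Demand=high | Day=Tue) = 0.101/0.250 = 0.404000.
P(Day=Thu) = 0.137 + 0.156 + 0.122 + 0.024 = 0.439; P(Demand=high | Day=Thu) = 0.122/0.439 = 0.277904.
Difference = 0.12610.

0.12610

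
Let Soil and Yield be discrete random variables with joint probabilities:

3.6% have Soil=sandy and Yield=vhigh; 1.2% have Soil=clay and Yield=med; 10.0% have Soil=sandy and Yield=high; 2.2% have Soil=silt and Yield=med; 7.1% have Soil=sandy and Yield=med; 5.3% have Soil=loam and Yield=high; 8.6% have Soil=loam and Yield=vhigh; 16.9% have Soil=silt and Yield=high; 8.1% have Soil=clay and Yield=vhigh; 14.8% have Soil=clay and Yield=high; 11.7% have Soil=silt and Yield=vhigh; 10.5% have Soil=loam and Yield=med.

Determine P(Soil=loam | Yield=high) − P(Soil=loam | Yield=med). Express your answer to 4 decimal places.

-0.3872

P(Yield=high) = 0.100 + 0.053 + 0.148 + 0.169 = 0.470; P(Soil=loam | Yield=high) = 0.053/0.470 = 0.11277.
P(Yield=med) = 0.071 + 0.105 + 0.012 + 0.022 = 0.210; P(Soil=loam | Yield=med) = 0.105/0.210 = 0.50000.
Difference = -0.3872.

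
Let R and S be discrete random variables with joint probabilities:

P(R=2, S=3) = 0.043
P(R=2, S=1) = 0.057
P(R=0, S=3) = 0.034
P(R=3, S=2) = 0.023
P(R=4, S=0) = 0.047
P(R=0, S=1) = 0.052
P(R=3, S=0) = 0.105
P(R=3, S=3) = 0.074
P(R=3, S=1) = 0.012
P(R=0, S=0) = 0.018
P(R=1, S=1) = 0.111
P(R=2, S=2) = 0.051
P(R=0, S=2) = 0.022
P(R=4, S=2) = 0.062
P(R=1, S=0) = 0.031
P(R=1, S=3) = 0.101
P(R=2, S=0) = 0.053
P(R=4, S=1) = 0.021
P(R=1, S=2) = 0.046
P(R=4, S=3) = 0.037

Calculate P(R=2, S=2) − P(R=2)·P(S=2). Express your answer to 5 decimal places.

0.00938

P(R=2) = 0.053 + 0.057 + 0.051 + 0.043 = 0.204.
P(S=2) = 0.022 + 0.046 + 0.051 + 0.023 + 0.062 = 0.204.
P(R=2, S=2) − P(R=2)P(S=2) = 0.051 − 0.204×0.204 = 0.00938.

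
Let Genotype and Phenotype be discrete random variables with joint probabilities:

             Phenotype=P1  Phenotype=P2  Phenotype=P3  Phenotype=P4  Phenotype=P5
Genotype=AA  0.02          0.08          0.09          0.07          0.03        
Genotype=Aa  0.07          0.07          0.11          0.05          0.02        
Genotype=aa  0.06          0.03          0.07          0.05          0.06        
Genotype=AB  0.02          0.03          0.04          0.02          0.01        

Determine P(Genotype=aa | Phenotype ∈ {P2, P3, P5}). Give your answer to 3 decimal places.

0.250

P(Phenotype=P2) = 0.08 + 0.07 + 0.03 + 0.03 = 0.21.
P(Phenotype=P3) = 0.09 + 0.11 + 0.07 + 0.04 = 0.31.
P(Phenotype=P5) = 0.03 + 0.02 + 0.06 + 0.01 = 0.12.
P(Phenotype ∈ {P2, P3, P5}) = 0.21 + 0.31 + 0.12 = 0.64; P(Genotype=aa, Phenotype ∈ {P2, P3, P5}) = 0.03 + 0.07 + 0.06 = 0.16.
P(Genotype=aa | Phenotype ∈ {P2, P3, P5}) = 0.16/0.64 = 0.250.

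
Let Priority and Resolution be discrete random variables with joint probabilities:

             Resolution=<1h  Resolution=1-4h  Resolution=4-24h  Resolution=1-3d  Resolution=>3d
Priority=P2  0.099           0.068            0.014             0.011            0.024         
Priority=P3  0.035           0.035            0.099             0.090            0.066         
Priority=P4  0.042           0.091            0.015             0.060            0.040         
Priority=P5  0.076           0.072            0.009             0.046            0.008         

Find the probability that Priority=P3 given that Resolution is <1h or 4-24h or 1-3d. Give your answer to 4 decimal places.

P(Resolution=<1h) = 0.099 + 0.035 + 0.042 + 0.076 = 0.252.
P(Resolution=4-24h) = 0.014 + 0.099 + 0.015 + 0.009 = 0.137.
P(Resolution=1-3d) = 0.011 + 0.090 + 0.060 + 0.046 = 0.207.
P(Resolution ∈ {<1h, 4-24h, 1-3d}) = 0.252 + 0.137 + 0.207 = 0.596; P(Priority=P3, Resolution ∈ {<1h, 4-24h, 1-3d}) = 0.035 + 0.099 + 0.090 = 0.224.
P(Priority=P3 | Resolution ∈ {<1h, 4-24h, 1-3d}) = 0.224/0.596 = 0.3758.

0.3758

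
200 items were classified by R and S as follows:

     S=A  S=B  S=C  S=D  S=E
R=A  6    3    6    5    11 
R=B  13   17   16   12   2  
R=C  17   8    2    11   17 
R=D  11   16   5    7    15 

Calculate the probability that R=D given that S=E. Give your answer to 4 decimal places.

Total with S=E: 11 + 2 + 17 + 15 = 45.
P(R=D | S=E) = 15/45 = 0.3333.

0.3333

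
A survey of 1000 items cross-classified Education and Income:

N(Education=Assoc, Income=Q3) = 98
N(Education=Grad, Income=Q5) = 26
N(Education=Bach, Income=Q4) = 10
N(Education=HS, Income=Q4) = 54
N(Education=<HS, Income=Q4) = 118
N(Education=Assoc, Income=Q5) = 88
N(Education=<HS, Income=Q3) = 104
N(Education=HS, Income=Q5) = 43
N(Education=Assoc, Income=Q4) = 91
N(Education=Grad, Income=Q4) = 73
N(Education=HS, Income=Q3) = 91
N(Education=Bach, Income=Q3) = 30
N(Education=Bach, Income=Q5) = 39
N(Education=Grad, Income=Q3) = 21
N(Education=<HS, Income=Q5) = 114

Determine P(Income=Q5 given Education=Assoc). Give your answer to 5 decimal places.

Total with Education=Assoc: 98 + 91 + 88 = 277.
P(Income=Q5 | Education=Assoc) = 88/277 = 0.31769.

0.31769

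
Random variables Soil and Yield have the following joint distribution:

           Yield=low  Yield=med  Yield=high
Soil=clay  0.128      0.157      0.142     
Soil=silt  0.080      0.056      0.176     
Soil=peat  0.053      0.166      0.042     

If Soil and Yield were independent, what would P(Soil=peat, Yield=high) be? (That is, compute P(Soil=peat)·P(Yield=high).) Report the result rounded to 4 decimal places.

0.0940

P(Soil=peat) = 0.053 + 0.166 + 0.042 = 0.261.
P(Yield=high) = 0.142 + 0.176 + 0.042 = 0.360.
Product: 0.261 × 0.360 = 0.0940.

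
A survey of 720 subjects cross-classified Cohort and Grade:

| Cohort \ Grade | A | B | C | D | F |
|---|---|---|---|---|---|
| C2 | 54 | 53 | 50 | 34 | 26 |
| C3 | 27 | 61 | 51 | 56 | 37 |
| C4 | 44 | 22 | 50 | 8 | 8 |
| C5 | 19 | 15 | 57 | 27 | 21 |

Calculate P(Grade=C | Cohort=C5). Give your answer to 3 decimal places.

Total with Cohort=C5: 19 + 15 + 57 + 27 + 21 = 139.
P(Grade=C | Cohort=C5) = 57/139 = 0.410.

0.410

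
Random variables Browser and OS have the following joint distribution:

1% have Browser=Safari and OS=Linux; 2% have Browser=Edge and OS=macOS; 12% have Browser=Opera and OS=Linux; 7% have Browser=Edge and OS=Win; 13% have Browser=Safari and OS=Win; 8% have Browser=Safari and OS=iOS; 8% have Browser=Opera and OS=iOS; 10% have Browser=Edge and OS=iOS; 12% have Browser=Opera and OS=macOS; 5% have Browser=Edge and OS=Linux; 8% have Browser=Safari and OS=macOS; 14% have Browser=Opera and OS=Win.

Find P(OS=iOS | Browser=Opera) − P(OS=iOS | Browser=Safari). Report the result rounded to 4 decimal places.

-0.0928

P(Browser=Opera) = 0.14 + 0.12 + 0.12 + 0.08 = 0.46; P(OS=iOS | Browser=Opera) = 0.08/0.46 = 0.17391.
P(Browser=Safari) = 0.13 + 0.08 + 0.01 + 0.08 = 0.30; P(OS=iOS | Browser=Safari) = 0.08/0.30 = 0.26667.
Difference = -0.0928.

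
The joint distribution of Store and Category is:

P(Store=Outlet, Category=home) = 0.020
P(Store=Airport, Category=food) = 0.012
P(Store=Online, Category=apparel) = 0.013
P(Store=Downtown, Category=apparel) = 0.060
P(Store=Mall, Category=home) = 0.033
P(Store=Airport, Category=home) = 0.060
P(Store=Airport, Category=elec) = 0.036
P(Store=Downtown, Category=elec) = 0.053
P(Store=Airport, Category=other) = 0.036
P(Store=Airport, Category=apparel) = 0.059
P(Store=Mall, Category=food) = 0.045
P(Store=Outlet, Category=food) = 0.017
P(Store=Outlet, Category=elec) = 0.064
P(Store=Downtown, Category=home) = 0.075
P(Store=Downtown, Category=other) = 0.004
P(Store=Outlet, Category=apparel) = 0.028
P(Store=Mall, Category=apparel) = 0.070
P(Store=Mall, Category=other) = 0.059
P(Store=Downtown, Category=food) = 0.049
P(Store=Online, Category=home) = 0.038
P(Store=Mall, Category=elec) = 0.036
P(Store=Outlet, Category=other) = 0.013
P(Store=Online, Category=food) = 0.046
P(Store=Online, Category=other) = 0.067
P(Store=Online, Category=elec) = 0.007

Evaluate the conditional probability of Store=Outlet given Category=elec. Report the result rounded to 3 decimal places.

0.327

P(Category=elec) = 0.053 + 0.036 + 0.036 + 0.064 + 0.007 = 0.196.
P(Store=Outlet | Category=elec) = 0.064/0.196 = 0.327.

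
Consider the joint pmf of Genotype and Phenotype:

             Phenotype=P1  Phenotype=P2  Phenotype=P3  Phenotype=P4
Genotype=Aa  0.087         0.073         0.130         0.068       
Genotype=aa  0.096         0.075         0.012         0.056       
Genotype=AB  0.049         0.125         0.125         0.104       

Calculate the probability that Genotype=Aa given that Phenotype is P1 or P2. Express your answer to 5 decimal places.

0.31683

P(Phenotype=P1) = 0.087 + 0.096 + 0.049 = 0.232.
P(Phenotype=P2) = 0.073 + 0.075 + 0.125 = 0.273.
P(Phenotype ∈ {P1, P2}) = 0.232 + 0.273 = 0.505; P(Genotype=Aa, Phenotype ∈ {P1, P2}) = 0.087 + 0.073 = 0.160.
P(Genotype=Aa | Phenotype ∈ {P1, P2}) = 0.160/0.505 = 0.31683.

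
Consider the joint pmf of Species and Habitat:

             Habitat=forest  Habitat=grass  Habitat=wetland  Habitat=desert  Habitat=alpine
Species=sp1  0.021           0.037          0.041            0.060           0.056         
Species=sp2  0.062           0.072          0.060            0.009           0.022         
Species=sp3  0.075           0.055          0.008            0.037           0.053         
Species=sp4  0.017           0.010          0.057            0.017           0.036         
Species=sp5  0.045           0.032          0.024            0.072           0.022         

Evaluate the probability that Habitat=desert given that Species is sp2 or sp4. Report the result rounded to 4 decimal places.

0.0718

P(Species=sp2) = 0.062 + 0.072 + 0.060 + 0.009 + 0.022 = 0.225.
P(Species=sp4) = 0.017 + 0.010 + 0.057 + 0.017 + 0.036 = 0.137.
P(Species ∈ {sp2, sp4}) = 0.225 + 0.137 = 0.362; P(Habitat=desert, Species ∈ {sp2, sp4}) = 0.009 + 0.017 = 0.026.
P(Habitat=desert | Species ∈ {sp2, sp4}) = 0.026/0.362 = 0.0718.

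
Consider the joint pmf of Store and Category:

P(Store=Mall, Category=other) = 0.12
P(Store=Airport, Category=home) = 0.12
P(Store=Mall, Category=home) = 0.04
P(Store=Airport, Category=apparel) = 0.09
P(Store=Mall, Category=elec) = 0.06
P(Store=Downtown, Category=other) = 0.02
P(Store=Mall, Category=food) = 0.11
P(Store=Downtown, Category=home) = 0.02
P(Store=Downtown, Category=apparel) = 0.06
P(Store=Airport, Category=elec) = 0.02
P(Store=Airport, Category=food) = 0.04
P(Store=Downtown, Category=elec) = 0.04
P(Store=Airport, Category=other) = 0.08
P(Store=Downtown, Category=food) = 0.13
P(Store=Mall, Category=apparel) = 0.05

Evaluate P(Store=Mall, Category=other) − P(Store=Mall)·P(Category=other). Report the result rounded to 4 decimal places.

0.0364

P(Store=Mall) = 0.11 + 0.05 + 0.06 + 0.04 + 0.12 = 0.38.
P(Category=other) = 0.02 + 0.12 + 0.08 = 0.22.
P(Store=Mall, Category=other) − P(Store=Mall)P(Category=other) = 0.12 − 0.38×0.22 = 0.0364.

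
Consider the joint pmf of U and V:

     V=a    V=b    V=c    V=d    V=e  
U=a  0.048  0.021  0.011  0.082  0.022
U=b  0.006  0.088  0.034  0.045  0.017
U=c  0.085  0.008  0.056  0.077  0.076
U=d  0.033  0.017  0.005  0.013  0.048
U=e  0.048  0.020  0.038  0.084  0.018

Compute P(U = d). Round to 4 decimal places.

0.1160

P(U=d) = 0.033 + 0.017 + 0.005 + 0.013 + 0.048 = 0.116.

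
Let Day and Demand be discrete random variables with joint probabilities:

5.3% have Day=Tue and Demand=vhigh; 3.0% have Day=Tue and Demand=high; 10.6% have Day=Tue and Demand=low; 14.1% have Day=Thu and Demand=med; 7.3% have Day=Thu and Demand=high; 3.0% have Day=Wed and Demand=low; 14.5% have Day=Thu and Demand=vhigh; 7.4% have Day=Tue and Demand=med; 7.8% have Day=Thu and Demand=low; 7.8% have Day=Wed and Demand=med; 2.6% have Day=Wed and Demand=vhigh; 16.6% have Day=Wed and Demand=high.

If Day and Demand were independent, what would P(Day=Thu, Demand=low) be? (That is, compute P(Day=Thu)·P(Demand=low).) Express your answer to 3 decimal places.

0.094

P(Day=Thu) = 0.078 + 0.141 + 0.073 + 0.145 = 0.437.
P(Demand=low) = 0.106 + 0.030 + 0.078 = 0.214.
Product: 0.437 × 0.214 = 0.094.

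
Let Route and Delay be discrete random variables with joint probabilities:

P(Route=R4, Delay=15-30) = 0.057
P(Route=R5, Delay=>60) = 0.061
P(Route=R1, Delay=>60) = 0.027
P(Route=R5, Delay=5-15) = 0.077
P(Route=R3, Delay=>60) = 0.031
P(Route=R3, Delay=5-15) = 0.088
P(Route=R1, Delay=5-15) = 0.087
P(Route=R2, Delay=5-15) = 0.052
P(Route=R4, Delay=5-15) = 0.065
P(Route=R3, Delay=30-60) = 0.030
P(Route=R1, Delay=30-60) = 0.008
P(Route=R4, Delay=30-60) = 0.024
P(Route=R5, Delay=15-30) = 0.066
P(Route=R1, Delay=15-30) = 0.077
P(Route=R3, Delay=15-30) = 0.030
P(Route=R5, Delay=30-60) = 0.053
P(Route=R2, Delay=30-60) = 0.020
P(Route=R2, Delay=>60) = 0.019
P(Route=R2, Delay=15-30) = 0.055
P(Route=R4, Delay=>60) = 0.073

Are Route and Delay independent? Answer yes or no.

P(Route=R4) = 0.219 and P(Delay=>60) = 0.211, so their product is 0.04621, but P(Route=R4, Delay=>60) = 0.073. Since these differ, Route and Delay are not independent.

no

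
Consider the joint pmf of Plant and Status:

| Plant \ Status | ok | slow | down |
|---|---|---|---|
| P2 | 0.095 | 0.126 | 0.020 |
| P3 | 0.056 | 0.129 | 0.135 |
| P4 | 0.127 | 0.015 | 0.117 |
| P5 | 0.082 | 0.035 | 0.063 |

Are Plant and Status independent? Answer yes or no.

no

P(Plant=P4) = 0.259 and P(Status=slow) = 0.305, so their product is 0.07900, but P(Plant=P4, Status=slow) = 0.015. Since these differ, Plant and Status are not independent.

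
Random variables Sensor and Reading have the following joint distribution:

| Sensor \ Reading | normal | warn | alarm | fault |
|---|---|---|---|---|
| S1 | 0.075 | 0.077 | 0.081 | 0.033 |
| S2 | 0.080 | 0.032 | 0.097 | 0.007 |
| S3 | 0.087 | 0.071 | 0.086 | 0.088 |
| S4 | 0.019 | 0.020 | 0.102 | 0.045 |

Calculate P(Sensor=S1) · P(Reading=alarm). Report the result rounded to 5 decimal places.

0.09736

P(Sensor=S1) = 0.075 + 0.077 + 0.081 + 0.033 = 0.266.
P(Reading=alarm) = 0.081 + 0.097 + 0.086 + 0.102 = 0.366.
Product: 0.266 × 0.366 = 0.09736.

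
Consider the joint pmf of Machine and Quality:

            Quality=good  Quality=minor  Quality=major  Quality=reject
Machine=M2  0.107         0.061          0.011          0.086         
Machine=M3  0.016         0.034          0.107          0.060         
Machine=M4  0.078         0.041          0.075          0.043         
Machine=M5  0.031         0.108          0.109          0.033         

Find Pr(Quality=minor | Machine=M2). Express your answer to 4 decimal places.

0.2302

P(Machine=M2) = 0.107 + 0.061 + 0.011 + 0.086 = 0.265.
P(Quality=minor | Machine=M2) = 0.061/0.265 = 0.2302.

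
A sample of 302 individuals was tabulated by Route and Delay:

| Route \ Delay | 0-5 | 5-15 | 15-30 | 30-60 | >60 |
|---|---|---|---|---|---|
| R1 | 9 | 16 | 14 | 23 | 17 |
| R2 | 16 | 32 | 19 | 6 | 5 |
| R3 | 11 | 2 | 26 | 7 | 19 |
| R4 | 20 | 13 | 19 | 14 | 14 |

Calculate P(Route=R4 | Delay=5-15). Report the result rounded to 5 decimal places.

0.20635

Total with Delay=5-15: 16 + 32 + 2 + 13 = 63.
P(Route=R4 | Delay=5-15) = 13/63 = 0.20635.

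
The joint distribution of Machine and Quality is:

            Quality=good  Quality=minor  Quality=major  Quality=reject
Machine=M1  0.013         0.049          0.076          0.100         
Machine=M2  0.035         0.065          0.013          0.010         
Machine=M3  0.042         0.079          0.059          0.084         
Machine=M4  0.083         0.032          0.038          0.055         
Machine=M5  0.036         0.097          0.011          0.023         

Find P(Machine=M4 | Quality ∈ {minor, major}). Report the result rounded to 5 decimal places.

0.13487

P(Quality=minor) = 0.049 + 0.065 + 0.079 + 0.032 + 0.097 = 0.322.
P(Quality=major) = 0.076 + 0.013 + 0.059 + 0.038 + 0.011 = 0.197.
P(Quality ∈ {minor, major}) = 0.322 + 0.197 = 0.519; P(Machine=M4, Quality ∈ {minor, major}) = 0.032 + 0.038 = 0.070.
P(Machine=M4 | Quality ∈ {minor, major}) = 0.070/0.519 = 0.13487.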